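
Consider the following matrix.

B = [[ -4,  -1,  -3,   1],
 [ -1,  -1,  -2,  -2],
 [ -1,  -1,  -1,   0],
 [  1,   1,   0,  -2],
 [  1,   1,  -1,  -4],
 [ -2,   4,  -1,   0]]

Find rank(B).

3

Row reduce to echelon form.
R2 ← R2 − (1/4)·R1: [0, -3/4, -5/4, -9/4]
R3 ← R3 − (1/4)·R1: [0, -3/4, -1/4, -1/4]
R4 ← R4 + (1/4)·R1: [0, 3/4, -3/4, -7/4]
R5 ← R5 + (1/4)·R1: [0, 3/4, -7/4, -15/4]
R6 ← R6 − (1/2)·R1: [0, 9/2, 1/2, -1/2]
R3 ← R3 − R2: [0, 0, 1, 2]
R4 ← R4 + R2: [0, 0, -2, -4]
R5 ← R5 + R2: [0, 0, -3, -6]
R6 ← R6 + (6)·R2: [0, 0, -7, -14]
R4 ← R4 + (2)·R3: [0, 0, 0, 0]
R5 ← R5 + (3)·R3: [0, 0, 0, 0]
R6 ← R6 + (7)·R3: [0, 0, 0, 0]
Echelon form has 3 nonzero rows, so rank(B) = 3.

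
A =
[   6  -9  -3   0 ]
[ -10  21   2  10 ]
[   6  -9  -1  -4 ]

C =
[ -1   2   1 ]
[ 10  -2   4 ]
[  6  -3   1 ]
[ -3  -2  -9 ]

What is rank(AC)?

3

First compute AC:
[[-114,  39, -33],
 [202, -88, -14],
 [-90,  41,   5]]
Now row reduce the product.
R2 ← R2 + (101/57)·R1: [0, -359/19, -1377/19]
R3 ← R3 − (15/19)·R1: [0, 194/19, 590/19]
R3 ← R3 + (194/359)·R2: [0, 0, -2912/359]
3 nonzero rows, so rank(AC) = 3.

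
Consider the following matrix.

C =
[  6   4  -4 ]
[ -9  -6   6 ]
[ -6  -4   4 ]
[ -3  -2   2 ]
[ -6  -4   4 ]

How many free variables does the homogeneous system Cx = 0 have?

2

Row reduce to echelon form.
R2 ← R2 + (3/2)·R1: [0, 0, 0]
R3 ← R3 + R1: [0, 0, 0]
R4 ← R4 + (1/2)·R1: [0, 0, 0]
R5 ← R5 + R1: [0, 0, 0]
1 nonzero row, so rank(C) = 1.
C has 3 columns; by rank–nullity, nullity = 3 − 1 = 2.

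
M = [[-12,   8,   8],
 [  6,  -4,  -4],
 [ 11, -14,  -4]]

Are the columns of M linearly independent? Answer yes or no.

Row reduce M to echelon form.
R2 ← R2 + (1/2)·R1: [0, 0, 0]
R3 ← R3 + (11/12)·R1: [0, -20/3, 10/3]
Swap R2 ↔ R3
2 pivots among 3 columns.
Only 2 < 3 pivot columns, so the columns are linearly dependent.

no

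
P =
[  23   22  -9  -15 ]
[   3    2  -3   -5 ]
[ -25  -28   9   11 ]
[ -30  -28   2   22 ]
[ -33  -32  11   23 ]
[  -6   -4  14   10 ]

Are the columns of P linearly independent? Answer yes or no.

Row reduce P to echelon form.
R2 ← R2 − (3/23)·R1: [0, -20/23, -42/23, -70/23]
R3 ← R3 + (25/23)·R1: [0, -94/23, -18/23, -122/23]
R4 ← R4 + (30/23)·R1: [0, 16/23, -224/23, 56/23]
R5 ← R5 + (33/23)·R1: [0, -10/23, -44/23, 34/23]
R6 ← R6 + (6/23)·R1: [0, 40/23, 268/23, 140/23]
R3 ← R3 − (47/10)·R2: [0, 0, 39/5, 9]
R4 ← R4 + (4/5)·R2: [0, 0, -56/5, 0]
R5 ← R5 − (1/2)·R2: [0, 0, -1, 3]
R6 ← R6 + (2)·R2: [0, 0, 8, 0]
R4 ← R4 + (56/39)·R3: [0, 0, 0, 168/13]
R5 ← R5 + (5/39)·R3: [0, 0, 0, 54/13]
R6 ← R6 − (40/39)·R3: [0, 0, 0, -120/13]
R5 ← R5 − (9/28)·R4: [0, 0, 0, 0]
R6 ← R6 + (5/7)·R4: [0, 0, 0, 0]
4 pivots among 4 columns.
Every column is a pivot column, so the columns are linearly independent.

yes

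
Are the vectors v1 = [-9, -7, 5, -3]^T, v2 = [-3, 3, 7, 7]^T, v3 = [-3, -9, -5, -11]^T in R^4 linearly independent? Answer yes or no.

no

Form the matrix with these vectors as rows and row reduce.
R2 ← R2 − (1/3)·R1: [0, 16/3, 16/3, 8]
R3 ← R3 − (1/3)·R1: [0, -20/3, -20/3, -10]
R3 ← R3 + (5/4)·R2: [0, 0, 0, 0]
2 nonzero rows, so the 3 vectors span a space of dimension 2.
Since 2 < 3, the vectors are linearly dependent.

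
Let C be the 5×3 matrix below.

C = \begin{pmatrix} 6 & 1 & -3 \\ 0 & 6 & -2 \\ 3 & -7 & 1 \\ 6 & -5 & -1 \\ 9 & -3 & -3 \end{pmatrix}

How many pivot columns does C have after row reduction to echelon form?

2

Row reduce to echelon form.
R3 ← R3 − (1/2)·R1: [0, -15/2, 5/2]
R4 ← R4 − R1: [0, -6, 2]
R5 ← R5 − (3/2)·R1: [0, -9/2, 3/2]
R3 ← R3 + (5/4)·R2: [0, 0, 0]
R4 ← R4 + R2: [0, 0, 0]
R5 ← R5 + (3/4)·R2: [0, 0, 0]
Echelon form has 2 nonzero rows, so rank(C) = 2.
Each nonzero row contributes one pivot column: 2 pivot columns.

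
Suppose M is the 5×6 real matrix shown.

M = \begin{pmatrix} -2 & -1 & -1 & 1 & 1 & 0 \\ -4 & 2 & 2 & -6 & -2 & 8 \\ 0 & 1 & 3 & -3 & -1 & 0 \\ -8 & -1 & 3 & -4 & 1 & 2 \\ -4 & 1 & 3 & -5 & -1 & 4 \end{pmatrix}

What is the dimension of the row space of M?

3

Row reduce to echelon form.
R2 ← R2 − (2)·R1: [0, 4, 4, -8, -4, 8]
R4 ← R4 − (4)·R1: [0, 3, 7, -8, -3, 2]
R5 ← R5 − (2)·R1: [0, 3, 5, -7, -3, 4]
R3 ← R3 − (1/4)·R2: [0, 0, 2, -1, 0, -2]
R4 ← R4 − (3/4)·R2: [0, 0, 4, -2, 0, -4]
R5 ← R5 − (3/4)·R2: [0, 0, 2, -1, 0, -2]
R4 ← R4 − (2)·R3: [0, 0, 0, 0, 0, 0]
R5 ← R5 − R3: [0, 0, 0, 0, 0, 0]
Echelon form has 3 nonzero rows, so rank(M) = 3.
The row space has dimension equal to the rank: 3.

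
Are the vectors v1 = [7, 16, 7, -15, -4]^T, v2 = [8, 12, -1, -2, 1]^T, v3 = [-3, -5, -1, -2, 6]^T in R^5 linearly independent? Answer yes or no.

yes

Form the matrix with these vectors as rows and row reduce.
R2 ← R2 − (8/7)·R1: [0, -44/7, -9, 106/7, 39/7]
R3 ← R3 + (3/7)·R1: [0, 13/7, 2, -59/7, 30/7]
R3 ← R3 + (13/44)·R2: [0, 0, -29/44, -87/22, 261/44]
3 nonzero rows, so the 3 vectors span a space of dimension 3.
Since 3 = 3, the vectors are linearly independent.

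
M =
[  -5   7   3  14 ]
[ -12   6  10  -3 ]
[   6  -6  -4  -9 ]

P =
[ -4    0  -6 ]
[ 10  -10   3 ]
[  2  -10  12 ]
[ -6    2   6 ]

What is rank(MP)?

First compute MP:
[[ 12, -72, 171],
 [146, -166, 192],
 [-38,  82, -156]]
Now row reduce the product.
R2 ← R2 − (73/6)·R1: [0, 710, -3777/2]
R3 ← R3 + (19/6)·R1: [0, -146, 771/2]
R3 ← R3 + (73/355)·R2: [0, 0, -1008/355]
3 nonzero rows, so rank(MP) = 3.

3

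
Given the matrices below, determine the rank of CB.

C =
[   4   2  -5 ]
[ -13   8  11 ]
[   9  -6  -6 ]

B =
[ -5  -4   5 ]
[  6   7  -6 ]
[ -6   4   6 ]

2

First compute CB:
[[ 22, -22, -22],
 [ 47, 152, -47],
 [-45, -102,  45]]
Now row reduce the product.
R2 ← R2 − (47/22)·R1: [0, 199, 0]
R3 ← R3 + (45/22)·R1: [0, -147, 0]
R3 ← R3 + (147/199)·R2: [0, 0, 0]
2 nonzero rows, so rank(CB) = 2.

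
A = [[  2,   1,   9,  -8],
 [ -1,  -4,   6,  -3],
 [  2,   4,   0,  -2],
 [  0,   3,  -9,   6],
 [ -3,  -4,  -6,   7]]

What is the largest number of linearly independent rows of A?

2

Row reduce to echelon form.
R2 ← R2 + (1/2)·R1: [0, -7/2, 21/2, -7]
R3 ← R3 − R1: [0, 3, -9, 6]
R5 ← R5 + (3/2)·R1: [0, -5/2, 15/2, -5]
R3 ← R3 + (6/7)·R2: [0, 0, 0, 0]
R4 ← R4 + (6/7)·R2: [0, 0, 0, 0]
R5 ← R5 − (5/7)·R2: [0, 0, 0, 0]
Echelon form has 2 nonzero rows, so rank(A) = 2.
The rank gives the maximum number of linearly independent rows: 2.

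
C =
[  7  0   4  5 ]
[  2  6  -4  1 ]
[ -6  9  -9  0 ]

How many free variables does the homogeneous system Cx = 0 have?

Row reduce to echelon form.
R2 ← R2 − (2/7)·R1: [0, 6, -36/7, -3/7]
R3 ← R3 + (6/7)·R1: [0, 9, -39/7, 30/7]
R3 ← R3 − (3/2)·R2: [0, 0, 15/7, 69/14]
3 nonzero rows, so rank(C) = 3.
C has 4 columns; by rank–nullity, nullity = 4 − 3 = 1.

1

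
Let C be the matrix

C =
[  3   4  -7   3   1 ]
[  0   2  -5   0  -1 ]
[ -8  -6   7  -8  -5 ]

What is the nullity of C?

3

Row reduce to echelon form.
R3 ← R3 + (8/3)·R1: [0, 14/3, -35/3, 0, -7/3]
R3 ← R3 − (7/3)·R2: [0, 0, 0, 0, 0]
2 nonzero rows, so rank(C) = 2.
C has 5 columns; by rank–nullity, nullity = 5 − 2 = 3.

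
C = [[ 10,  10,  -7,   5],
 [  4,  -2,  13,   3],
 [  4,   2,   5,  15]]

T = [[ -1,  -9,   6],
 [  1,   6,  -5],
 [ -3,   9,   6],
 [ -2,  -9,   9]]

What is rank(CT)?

First compute CT:
[[ 11, -138,  13],
 [-51,  42, 139],
 [-47, -114, 179]]
Now row reduce the product.
R2 ← R2 + (51/11)·R1: [0, -6576/11, 2192/11]
R3 ← R3 + (47/11)·R1: [0, -7740/11, 2580/11]
R3 ← R3 − (645/548)·R2: [0, 0, 0]
2 nonzero rows, so rank(CT) = 2.

2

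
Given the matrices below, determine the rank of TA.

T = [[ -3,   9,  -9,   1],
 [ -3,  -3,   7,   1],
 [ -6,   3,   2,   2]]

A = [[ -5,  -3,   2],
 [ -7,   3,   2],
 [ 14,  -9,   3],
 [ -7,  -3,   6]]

First compute TA:
[[-181, 114,  -9],
 [127, -66,  15],
 [ 23,   3,  12]]
Now row reduce the product.
R2 ← R2 + (127/181)·R1: [0, 2532/181, 1572/181]
R3 ← R3 + (23/181)·R1: [0, 3165/181, 1965/181]
R3 ← R3 − (5/4)·R2: [0, 0, 0]
2 nonzero rows, so rank(TA) = 2.

2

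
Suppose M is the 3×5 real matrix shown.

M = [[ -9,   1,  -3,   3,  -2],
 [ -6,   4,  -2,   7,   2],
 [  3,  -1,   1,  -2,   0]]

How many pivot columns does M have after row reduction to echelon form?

Row reduce to echelon form.
R2 ← R2 − (2/3)·R1: [0, 10/3, 0, 5, 10/3]
R3 ← R3 + (1/3)·R1: [0, -2/3, 0, -1, -2/3]
R3 ← R3 + (1/5)·R2: [0, 0, 0, 0, 0]
Echelon form has 2 nonzero rows, so rank(M) = 2.
Each nonzero row contributes one pivot column: 2 pivot columns.

2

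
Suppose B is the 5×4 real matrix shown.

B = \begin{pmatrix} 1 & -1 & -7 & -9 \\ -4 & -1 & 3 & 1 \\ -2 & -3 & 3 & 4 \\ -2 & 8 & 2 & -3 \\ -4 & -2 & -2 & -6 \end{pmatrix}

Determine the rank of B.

Row reduce to echelon form.
R2 ← R2 + (4)·R1: [0, -5, -25, -35]
R3 ← R3 + (2)·R1: [0, -5, -11, -14]
R4 ← R4 + (2)·R1: [0, 6, -12, -21]
R5 ← R5 + (4)·R1: [0, -6, -30, -42]
R3 ← R3 − R2: [0, 0, 14, 21]
R4 ← R4 + (6/5)·R2: [0, 0, -42, -63]
R5 ← R5 − (6/5)·R2: [0, 0, 0, 0]
R4 ← R4 + (3)·R3: [0, 0, 0, 0]
Echelon form has 3 nonzero rows, so rank(B) = 3.

3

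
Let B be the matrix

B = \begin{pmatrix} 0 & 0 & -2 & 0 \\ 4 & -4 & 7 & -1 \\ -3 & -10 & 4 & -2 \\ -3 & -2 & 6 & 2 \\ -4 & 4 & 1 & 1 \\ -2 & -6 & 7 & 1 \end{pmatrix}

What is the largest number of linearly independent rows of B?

Row reduce to echelon form.
Swap R1 ↔ R2
R3 ← R3 + (3/4)·R1: [0, -13, 37/4, -11/4]
R4 ← R4 + (3/4)·R1: [0, -5, 45/4, 5/4]
R5 ← R5 + R1: [0, 0, 8, 0]
R6 ← R6 + (1/2)·R1: [0, -8, 21/2, 1/2]
Swap R2 ↔ R3
R4 ← R4 − (5/13)·R2: [0, 0, 100/13, 30/13]
R6 ← R6 − (8/13)·R2: [0, 0, 125/26, 57/26]
R4 ← R4 + (50/13)·R3: [0, 0, 0, 30/13]
R5 ← R5 + (4)·R3: [0, 0, 0, 0]
R6 ← R6 + (125/52)·R3: [0, 0, 0, 57/26]
R6 ← R6 − (19/20)·R4: [0, 0, 0, 0]
Echelon form has 4 nonzero rows, so rank(B) = 4.
The rank gives the maximum number of linearly independent rows: 4.

4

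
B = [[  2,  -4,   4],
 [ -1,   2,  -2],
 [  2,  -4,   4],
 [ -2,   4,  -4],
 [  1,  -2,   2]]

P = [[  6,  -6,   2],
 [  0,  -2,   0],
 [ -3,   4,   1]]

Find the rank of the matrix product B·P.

1

First compute BP:
[[  0,  12,   8],
 [  0,  -6,  -4],
 [  0,  12,   8],
 [  0, -12,  -8],
 [  0,   6,   4]]
Now row reduce the product.
R2 ← R2 + (1/2)·R1: [0, 0, 0]
R3 ← R3 − R1: [0, 0, 0]
R4 ← R4 + R1: [0, 0, 0]
R5 ← R5 − (1/2)·R1: [0, 0, 0]
1 nonzero row, so rank(BP) = 1.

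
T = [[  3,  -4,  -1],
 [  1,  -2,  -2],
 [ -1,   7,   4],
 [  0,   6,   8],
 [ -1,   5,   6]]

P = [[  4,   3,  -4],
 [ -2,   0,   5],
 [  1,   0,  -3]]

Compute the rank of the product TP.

3

First compute TP:
[[ 19,   9, -29],
 [  6,   3,  -8],
 [-14,  -3,  27],
 [ -4,   0,   6],
 [ -8,  -3,  11]]
Now row reduce the product.
R2 ← R2 − (6/19)·R1: [0, 3/19, 22/19]
R3 ← R3 + (14/19)·R1: [0, 69/19, 107/19]
R4 ← R4 + (4/19)·R1: [0, 36/19, -2/19]
R5 ← R5 + (8/19)·R1: [0, 15/19, -23/19]
R3 ← R3 − (23)·R2: [0, 0, -21]
R4 ← R4 − (12)·R2: [0, 0, -14]
R5 ← R5 − (5)·R2: [0, 0, -7]
R4 ← R4 − (2/3)·R3: [0, 0, 0]
R5 ← R5 − (1/3)·R3: [0, 0, 0]
3 nonzero rows, so rank(TP) = 3.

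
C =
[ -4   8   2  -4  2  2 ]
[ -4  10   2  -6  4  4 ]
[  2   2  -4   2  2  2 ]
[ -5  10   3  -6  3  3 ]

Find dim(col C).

3

Row reduce to echelon form.
R2 ← R2 − R1: [0, 2, 0, -2, 2, 2]
R3 ← R3 + (1/2)·R1: [0, 6, -3, 0, 3, 3]
R4 ← R4 − (5/4)·R1: [0, 0, 1/2, -1, 1/2, 1/2]
R3 ← R3 − (3)·R2: [0, 0, -3, 6, -3, -3]
R4 ← R4 + (1/6)·R3: [0, 0, 0, 0, 0, 0]
Echelon form has 3 nonzero rows, so rank(C) = 3.
The column space has dimension equal to the rank: 3.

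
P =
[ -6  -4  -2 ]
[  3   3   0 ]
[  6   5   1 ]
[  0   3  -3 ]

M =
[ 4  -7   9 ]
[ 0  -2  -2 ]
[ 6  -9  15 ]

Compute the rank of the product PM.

First compute PM:
[[-36,  68, -76],
 [ 12, -27,  21],
 [ 30, -61,  59],
 [-18,  21, -51]]
Now row reduce the product.
R2 ← R2 + (1/3)·R1: [0, -13/3, -13/3]
R3 ← R3 + (5/6)·R1: [0, -13/3, -13/3]
R4 ← R4 − (1/2)·R1: [0, -13, -13]
R3 ← R3 − R2: [0, 0, 0]
R4 ← R4 − (3)·R2: [0, 0, 0]
2 nonzero rows, so rank(PM) = 2.

2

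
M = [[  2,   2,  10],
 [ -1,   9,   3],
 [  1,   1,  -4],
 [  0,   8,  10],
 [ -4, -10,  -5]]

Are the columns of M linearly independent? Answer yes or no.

Row reduce M to echelon form.
R2 ← R2 + (1/2)·R1: [0, 10, 8]
R3 ← R3 − (1/2)·R1: [0, 0, -9]
R5 ← R5 + (2)·R1: [0, -6, 15]
R4 ← R4 − (4/5)·R2: [0, 0, 18/5]
R5 ← R5 + (3/5)·R2: [0, 0, 99/5]
R4 ← R4 + (2/5)·R3: [0, 0, 0]
R5 ← R5 + (11/5)·R3: [0, 0, 0]
3 pivots among 3 columns.
Every column is a pivot column, so the columns are linearly independent.

yes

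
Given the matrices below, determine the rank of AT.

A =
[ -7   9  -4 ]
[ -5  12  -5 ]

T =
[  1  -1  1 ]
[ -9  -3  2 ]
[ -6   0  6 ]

2

First compute AT:
[[-64, -20, -13],
 [-83, -31, -11]]
Now row reduce the product.
R2 ← R2 − (83/64)·R1: [0, -81/16, 375/64]
2 nonzero rows, so rank(AT) = 2.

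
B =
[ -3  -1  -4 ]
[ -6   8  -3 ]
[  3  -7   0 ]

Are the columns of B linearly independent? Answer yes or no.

Row reduce B to echelon form.
R2 ← R2 − (2)·R1: [0, 10, 5]
R3 ← R3 + R1: [0, -8, -4]
R3 ← R3 + (4/5)·R2: [0, 0, 0]
2 pivots among 3 columns.
Only 2 < 3 pivot columns, so the columns are linearly dependent.

no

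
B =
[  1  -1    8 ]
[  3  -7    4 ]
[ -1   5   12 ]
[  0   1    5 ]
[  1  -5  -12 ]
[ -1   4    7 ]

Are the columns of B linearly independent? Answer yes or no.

no

Row reduce B to echelon form.
R2 ← R2 − (3)·R1: [0, -4, -20]
R3 ← R3 + R1: [0, 4, 20]
R5 ← R5 − R1: [0, -4, -20]
R6 ← R6 + R1: [0, 3, 15]
R3 ← R3 + R2: [0, 0, 0]
R4 ← R4 + (1/4)·R2: [0, 0, 0]
R5 ← R5 − R2: [0, 0, 0]
R6 ← R6 + (3/4)·R2: [0, 0, 0]
2 pivots among 3 columns.
Only 2 < 3 pivot columns, so the columns are linearly dependent.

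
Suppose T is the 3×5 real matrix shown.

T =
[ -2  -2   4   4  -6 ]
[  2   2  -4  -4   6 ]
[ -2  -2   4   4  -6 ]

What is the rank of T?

1

Row reduce to echelon form.
R2 ← R2 + R1: [0, 0, 0, 0, 0]
R3 ← R3 − R1: [0, 0, 0, 0, 0]
Echelon form has 1 nonzero row, so rank(T) = 1.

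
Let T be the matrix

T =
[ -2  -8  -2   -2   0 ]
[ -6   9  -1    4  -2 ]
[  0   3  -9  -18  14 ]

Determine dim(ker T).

2

Row reduce to echelon form.
R2 ← R2 − (3)·R1: [0, 33, 5, 10, -2]
R3 ← R3 − (1/11)·R2: [0, 0, -104/11, -208/11, 156/11]
3 nonzero rows, so rank(T) = 3.
T has 5 columns; by rank–nullity, nullity = 5 − 3 = 2.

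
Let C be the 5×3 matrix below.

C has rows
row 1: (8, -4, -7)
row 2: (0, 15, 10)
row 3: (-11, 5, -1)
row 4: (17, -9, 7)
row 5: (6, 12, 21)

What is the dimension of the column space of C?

Row reduce to echelon form.
R3 ← R3 + (11/8)·R1: [0, -1/2, -85/8]
R4 ← R4 − (17/8)·R1: [0, -1/2, 175/8]
R5 ← R5 − (3/4)·R1: [0, 15, 105/4]
R3 ← R3 + (1/30)·R2: [0, 0, -247/24]
R4 ← R4 + (1/30)·R2: [0, 0, 533/24]
R5 ← R5 − R2: [0, 0, 65/4]
R4 ← R4 + (41/19)·R3: [0, 0, 0]
R5 ← R5 + (30/19)·R3: [0, 0, 0]
Echelon form has 3 nonzero rows, so rank(C) = 3.
The column space has dimension equal to the rank: 3.

3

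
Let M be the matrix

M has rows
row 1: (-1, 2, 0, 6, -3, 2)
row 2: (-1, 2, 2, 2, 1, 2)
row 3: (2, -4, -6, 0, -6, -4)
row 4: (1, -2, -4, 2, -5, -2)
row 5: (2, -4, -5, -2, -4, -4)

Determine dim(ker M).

4

Row reduce to echelon form.
R2 ← R2 − R1: [0, 0, 2, -4, 4, 0]
R3 ← R3 + (2)·R1: [0, 0, -6, 12, -12, 0]
R4 ← R4 + R1: [0, 0, -4, 8, -8, 0]
R5 ← R5 + (2)·R1: [0, 0, -5, 10, -10, 0]
R3 ← R3 + (3)·R2: [0, 0, 0, 0, 0, 0]
R4 ← R4 + (2)·R2: [0, 0, 0, 0, 0, 0]
R5 ← R5 + (5/2)·R2: [0, 0, 0, 0, 0, 0]
2 nonzero rows, so rank(M) = 2.
M has 6 columns; by rank–nullity, nullity = 6 − 2 = 4.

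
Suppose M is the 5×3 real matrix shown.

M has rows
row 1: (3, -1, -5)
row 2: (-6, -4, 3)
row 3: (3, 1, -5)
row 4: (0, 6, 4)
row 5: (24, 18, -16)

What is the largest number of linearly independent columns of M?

3

Row reduce to echelon form.
R2 ← R2 + (2)·R1: [0, -6, -7]
R3 ← R3 − R1: [0, 2, 0]
R5 ← R5 − (8)·R1: [0, 26, 24]
R3 ← R3 + (1/3)·R2: [0, 0, -7/3]
R4 ← R4 + R2: [0, 0, -3]
R5 ← R5 + (13/3)·R2: [0, 0, -19/3]
R4 ← R4 − (9/7)·R3: [0, 0, 0]
R5 ← R5 − (19/7)·R3: [0, 0, 0]
Echelon form has 3 nonzero rows, so rank(M) = 3.
The rank gives the maximum number of linearly independent columns: 3.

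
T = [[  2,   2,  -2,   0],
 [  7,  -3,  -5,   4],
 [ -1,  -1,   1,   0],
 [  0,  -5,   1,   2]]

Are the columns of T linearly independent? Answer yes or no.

no

Row reduce T to echelon form.
R2 ← R2 − (7/2)·R1: [0, -10, 2, 4]
R3 ← R3 + (1/2)·R1: [0, 0, 0, 0]
R4 ← R4 − (1/2)·R2: [0, 0, 0, 0]
2 pivots among 4 columns.
Only 2 < 4 pivot columns, so the columns are linearly dependent.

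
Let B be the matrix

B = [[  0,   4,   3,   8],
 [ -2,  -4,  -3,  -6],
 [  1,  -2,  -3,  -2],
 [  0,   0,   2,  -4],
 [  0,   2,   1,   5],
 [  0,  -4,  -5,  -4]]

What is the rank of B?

3

Row reduce to echelon form.
Swap R1 ↔ R2
R3 ← R3 + (1/2)·R1: [0, -4, -9/2, -5]
R3 ← R3 + R2: [0, 0, -3/2, 3]
R5 ← R5 − (1/2)·R2: [0, 0, -1/2, 1]
R6 ← R6 + R2: [0, 0, -2, 4]
R4 ← R4 + (4/3)·R3: [0, 0, 0, 0]
R5 ← R5 − (1/3)·R3: [0, 0, 0, 0]
R6 ← R6 − (4/3)·R3: [0, 0, 0, 0]
Echelon form has 3 nonzero rows, so rank(B) = 3.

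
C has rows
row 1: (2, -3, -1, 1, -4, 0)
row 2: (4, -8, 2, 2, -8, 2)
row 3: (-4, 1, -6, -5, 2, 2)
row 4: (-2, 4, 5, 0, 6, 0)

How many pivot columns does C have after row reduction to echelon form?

3

Row reduce to echelon form.
R2 ← R2 − (2)·R1: [0, -2, 4, 0, 0, 2]
R3 ← R3 + (2)·R1: [0, -5, -8, -3, -6, 2]
R4 ← R4 + R1: [0, 1, 4, 1, 2, 0]
R3 ← R3 − (5/2)·R2: [0, 0, -18, -3, -6, -3]
R4 ← R4 + (1/2)·R2: [0, 0, 6, 1, 2, 1]
R4 ← R4 + (1/3)·R3: [0, 0, 0, 0, 0, 0]
Echelon form has 3 nonzero rows, so rank(C) = 3.
Each nonzero row contributes one pivot column: 3 pivot columns.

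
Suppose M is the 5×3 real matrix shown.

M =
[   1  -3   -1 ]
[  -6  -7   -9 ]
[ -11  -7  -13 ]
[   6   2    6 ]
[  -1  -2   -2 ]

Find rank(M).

2

Row reduce to echelon form.
R2 ← R2 + (6)·R1: [0, -25, -15]
R3 ← R3 + (11)·R1: [0, -40, -24]
R4 ← R4 − (6)·R1: [0, 20, 12]
R5 ← R5 + R1: [0, -5, -3]
R3 ← R3 − (8/5)·R2: [0, 0, 0]
R4 ← R4 + (4/5)·R2: [0, 0, 0]
R5 ← R5 − (1/5)·R2: [0, 0, 0]
Echelon form has 2 nonzero rows, so rank(M) = 2.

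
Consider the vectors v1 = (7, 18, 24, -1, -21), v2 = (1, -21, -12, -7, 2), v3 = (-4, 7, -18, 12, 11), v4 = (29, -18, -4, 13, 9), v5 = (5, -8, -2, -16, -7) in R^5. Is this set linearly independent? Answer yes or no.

yes

Form the matrix with these vectors as rows and row reduce.
R2 ← R2 − (1/7)·R1: [0, -165/7, -108/7, -48/7, 5]
R3 ← R3 + (4/7)·R1: [0, 121/7, -30/7, 80/7, -1]
R4 ← R4 − (29/7)·R1: [0, -648/7, -724/7, 120/7, 96]
R5 ← R5 − (5/7)·R1: [0, -146/7, -134/7, -107/7, 8]
R3 ← R3 + (11/15)·R2: [0, 0, -78/5, 32/5, 8/3]
R4 ← R4 − (216/55)·R2: [0, 0, -2356/55, 2424/55, 840/11]
R5 ← R5 − (146/165)·R2: [0, 0, -302/55, -507/55, 118/33]
R4 ← R4 − (1178/429)·R3: [0, 0, 0, 11368/429, 88856/1287]
R5 ← R5 − (151/429)·R3: [0, 0, 0, -4921/429, 3394/1287]
R5 ← R5 + (703/1624)·R4: [0, 0, 0, 0, 683/21]
5 nonzero rows, so the 5 vectors span a space of dimension 5.
Since 5 = 5, the vectors are linearly independent.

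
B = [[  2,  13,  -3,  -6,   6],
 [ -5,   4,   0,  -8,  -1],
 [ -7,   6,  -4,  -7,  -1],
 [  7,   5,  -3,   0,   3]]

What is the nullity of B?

1

Row reduce to echelon form.
R2 ← R2 + (5/2)·R1: [0, 73/2, -15/2, -23, 14]
R3 ← R3 + (7/2)·R1: [0, 103/2, -29/2, -28, 20]
R4 ← R4 − (7/2)·R1: [0, -81/2, 15/2, 21, -18]
R3 ← R3 − (103/73)·R2: [0, 0, -286/73, 325/73, 18/73]
R4 ← R4 + (81/73)·R2: [0, 0, -60/73, -330/73, -180/73]
R4 ← R4 − (30/143)·R3: [0, 0, 0, -60/11, -360/143]
4 nonzero rows, so rank(B) = 4.
B has 5 columns; by rank–nullity, nullity = 5 − 4 = 1.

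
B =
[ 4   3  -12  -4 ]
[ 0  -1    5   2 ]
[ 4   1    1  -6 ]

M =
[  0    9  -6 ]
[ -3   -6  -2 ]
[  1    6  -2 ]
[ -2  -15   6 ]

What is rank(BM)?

First compute BM:
[[-13,   6, -30],
 [  4,   6,   4],
 [ 10, 126, -64]]
Now row reduce the product.
R2 ← R2 + (4/13)·R1: [0, 102/13, -68/13]
R3 ← R3 + (10/13)·R1: [0, 1698/13, -1132/13]
R3 ← R3 − (283/17)·R2: [0, 0, 0]
2 nonzero rows, so rank(BM) = 2.

2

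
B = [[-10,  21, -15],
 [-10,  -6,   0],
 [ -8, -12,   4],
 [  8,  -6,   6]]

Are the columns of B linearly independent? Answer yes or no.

no

Row reduce B to echelon form.
R2 ← R2 − R1: [0, -27, 15]
R3 ← R3 − (4/5)·R1: [0, -144/5, 16]
R4 ← R4 + (4/5)·R1: [0, 54/5, -6]
R3 ← R3 − (16/15)·R2: [0, 0, 0]
R4 ← R4 + (2/5)·R2: [0, 0, 0]
2 pivots among 3 columns.
Only 2 < 3 pivot columns, so the columns are linearly dependent.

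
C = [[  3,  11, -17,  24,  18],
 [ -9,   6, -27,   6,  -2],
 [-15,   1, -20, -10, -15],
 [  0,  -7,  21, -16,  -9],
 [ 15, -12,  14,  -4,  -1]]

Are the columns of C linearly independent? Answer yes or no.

Row reduce C to echelon form.
R2 ← R2 + (3)·R1: [0, 39, -78, 78, 52]
R3 ← R3 + (5)·R1: [0, 56, -105, 110, 75]
R5 ← R5 − (5)·R1: [0, -67, 99, -124, -91]
R3 ← R3 − (56/39)·R2: [0, 0, 7, -2, 1/3]
R4 ← R4 + (7/39)·R2: [0, 0, 7, -2, 1/3]
R5 ← R5 + (67/39)·R2: [0, 0, -35, 10, -5/3]
R4 ← R4 − R3: [0, 0, 0, 0, 0]
R5 ← R5 + (5)·R3: [0, 0, 0, 0, 0]
3 pivots among 5 columns.
Only 3 < 5 pivot columns, so the columns are linearly dependent.

no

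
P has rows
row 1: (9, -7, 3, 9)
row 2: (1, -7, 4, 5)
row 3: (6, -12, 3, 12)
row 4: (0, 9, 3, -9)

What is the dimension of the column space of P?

3

Row reduce to echelon form.
R2 ← R2 − (1/9)·R1: [0, -56/9, 11/3, 4]
R3 ← R3 − (2/3)·R1: [0, -22/3, 1, 6]
R3 ← R3 − (33/28)·R2: [0, 0, -93/28, 9/7]
R4 ← R4 + (81/56)·R2: [0, 0, 465/56, -45/14]
R4 ← R4 + (5/2)·R3: [0, 0, 0, 0]
Echelon form has 3 nonzero rows, so rank(P) = 3.
The column space has dimension equal to the rank: 3.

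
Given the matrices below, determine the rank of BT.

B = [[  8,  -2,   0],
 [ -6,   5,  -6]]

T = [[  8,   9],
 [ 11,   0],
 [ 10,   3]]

2

First compute BT:
[[ 42,  72],
 [-53, -72]]
Now row reduce the product.
R2 ← R2 + (53/42)·R1: [0, 132/7]
2 nonzero rows, so rank(BT) = 2.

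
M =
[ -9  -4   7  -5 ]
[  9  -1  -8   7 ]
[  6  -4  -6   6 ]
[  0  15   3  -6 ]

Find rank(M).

2

Row reduce to echelon form.
R2 ← R2 + R1: [0, -5, -1, 2]
R3 ← R3 + (2/3)·R1: [0, -20/3, -4/3, 8/3]
R3 ← R3 − (4/3)·R2: [0, 0, 0, 0]
R4 ← R4 + (3)·R2: [0, 0, 0, 0]
Echelon form has 2 nonzero rows, so rank(M) = 2.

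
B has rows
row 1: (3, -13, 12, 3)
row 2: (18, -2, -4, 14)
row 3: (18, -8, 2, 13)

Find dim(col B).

Row reduce to echelon form.
R2 ← R2 − (6)·R1: [0, 76, -76, -4]
R3 ← R3 − (6)·R1: [0, 70, -70, -5]
R3 ← R3 − (35/38)·R2: [0, 0, 0, -25/19]
Echelon form has 3 nonzero rows, so rank(B) = 3.
The column space has dimension equal to the rank: 3.

3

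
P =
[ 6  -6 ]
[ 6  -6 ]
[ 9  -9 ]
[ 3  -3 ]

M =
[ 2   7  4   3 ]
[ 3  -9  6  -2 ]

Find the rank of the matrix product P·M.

1

First compute PM:
[[ -6,  96, -12,  30],
 [ -6,  96, -12,  30],
 [ -9, 144, -18,  45],
 [ -3,  48,  -6,  15]]
Now row reduce the product.
R2 ← R2 − R1: [0, 0, 0, 0]
R3 ← R3 − (3/2)·R1: [0, 0, 0, 0]
R4 ← R4 − (1/2)·R1: [0, 0, 0, 0]
1 nonzero row, so rank(PM) = 1.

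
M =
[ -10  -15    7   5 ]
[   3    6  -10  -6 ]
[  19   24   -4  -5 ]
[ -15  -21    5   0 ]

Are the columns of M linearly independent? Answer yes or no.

yes

Row reduce M to echelon form.
R2 ← R2 + (3/10)·R1: [0, 3/2, -79/10, -9/2]
R3 ← R3 + (19/10)·R1: [0, -9/2, 93/10, 9/2]
R4 ← R4 − (3/2)·R1: [0, 3/2, -11/2, -15/2]
R3 ← R3 + (3)·R2: [0, 0, -72/5, -9]
R4 ← R4 − R2: [0, 0, 12/5, -3]
R4 ← R4 + (1/6)·R3: [0, 0, 0, -9/2]
4 pivots among 4 columns.
Every column is a pivot column, so the columns are linearly independent.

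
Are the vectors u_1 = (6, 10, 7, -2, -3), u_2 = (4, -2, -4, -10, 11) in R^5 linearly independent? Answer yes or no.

Form the matrix with these vectors as rows and row reduce.
R2 ← R2 − (2/3)·R1: [0, -26/3, -26/3, -26/3, 13]
2 nonzero rows, so the 2 vectors span a space of dimension 2.
Since 2 = 2, the vectors are linearly independent.

yes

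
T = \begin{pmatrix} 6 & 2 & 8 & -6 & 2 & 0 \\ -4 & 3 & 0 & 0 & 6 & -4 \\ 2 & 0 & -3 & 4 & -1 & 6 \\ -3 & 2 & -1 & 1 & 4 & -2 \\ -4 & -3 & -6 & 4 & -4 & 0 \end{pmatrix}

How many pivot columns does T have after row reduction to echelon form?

Row reduce to echelon form.
R2 ← R2 + (2/3)·R1: [0, 13/3, 16/3, -4, 22/3, -4]
R3 ← R3 − (1/3)·R1: [0, -2/3, -17/3, 6, -5/3, 6]
R4 ← R4 + (1/2)·R1: [0, 3, 3, -2, 5, -2]
R5 ← R5 + (2/3)·R1: [0, -5/3, -2/3, 0, -8/3, 0]
R3 ← R3 + (2/13)·R2: [0, 0, -63/13, 70/13, -7/13, 70/13]
R4 ← R4 − (9/13)·R2: [0, 0, -9/13, 10/13, -1/13, 10/13]
R5 ← R5 + (5/13)·R2: [0, 0, 18/13, -20/13, 2/13, -20/13]
R4 ← R4 − (1/7)·R3: [0, 0, 0, 0, 0, 0]
R5 ← R5 + (2/7)·R3: [0, 0, 0, 0, 0, 0]
Echelon form has 3 nonzero rows, so rank(T) = 3.
Each nonzero row contributes one pivot column: 3 pivot columns.

3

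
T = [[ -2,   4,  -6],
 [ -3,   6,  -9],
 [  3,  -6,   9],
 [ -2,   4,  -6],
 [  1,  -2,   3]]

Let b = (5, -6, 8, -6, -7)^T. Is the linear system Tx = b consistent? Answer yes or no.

no

Row reduce the augmented matrix [T | b].
R2 ← R2 − (3/2)·R1: [0, 0, 0, -27/2]
R3 ← R3 + (3/2)·R1: [0, 0, 0, 31/2]
R4 ← R4 − R1: [0, 0, 0, -11]
R5 ← R5 + (1/2)·R1: [0, 0, 0, -9/2]
R3 ← R3 + (31/27)·R2: [0, 0, 0, 0]
R4 ← R4 − (22/27)·R2: [0, 0, 0, 0]
R5 ← R5 − (1/3)·R2: [0, 0, 0, 0]
The echelon form has 2 nonzero rows; the last pivot sits in the augmented column, so rank(T) = 1 but rank([T|b]) = 2.
Since the ranks differ, the system is inconsistent.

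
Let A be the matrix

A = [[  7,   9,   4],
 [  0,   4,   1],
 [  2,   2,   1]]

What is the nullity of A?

Row reduce to echelon form.
R3 ← R3 − (2/7)·R1: [0, -4/7, -1/7]
R3 ← R3 + (1/7)·R2: [0, 0, 0]
2 nonzero rows, so rank(A) = 2.
A has 3 columns; by rank–nullity, nullity = 3 − 2 = 1.

1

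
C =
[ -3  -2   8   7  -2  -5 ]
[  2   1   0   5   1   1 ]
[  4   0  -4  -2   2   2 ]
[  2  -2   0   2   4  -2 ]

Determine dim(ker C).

Row reduce to echelon form.
R2 ← R2 + (2/3)·R1: [0, -1/3, 16/3, 29/3, -1/3, -7/3]
R3 ← R3 + (4/3)·R1: [0, -8/3, 20/3, 22/3, -2/3, -14/3]
R4 ← R4 + (2/3)·R1: [0, -10/3, 16/3, 20/3, 8/3, -16/3]
R3 ← R3 − (8)·R2: [0, 0, -36, -70, 2, 14]
R4 ← R4 − (10)·R2: [0, 0, -48, -90, 6, 18]
R4 ← R4 − (4/3)·R3: [0, 0, 0, 10/3, 10/3, -2/3]
4 nonzero rows, so rank(C) = 4.
C has 6 columns; by rank–nullity, nullity = 6 − 4 = 2.

2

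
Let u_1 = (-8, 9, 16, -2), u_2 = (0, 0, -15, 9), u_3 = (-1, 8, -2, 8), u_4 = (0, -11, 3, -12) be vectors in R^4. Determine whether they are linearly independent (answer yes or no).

yes

Form the matrix with these vectors as rows and row reduce.
R3 ← R3 − (1/8)·R1: [0, 55/8, -4, 33/4]
Swap R2 ↔ R3
R4 ← R4 + (8/5)·R2: [0, 0, -17/5, 6/5]
R4 ← R4 − (17/75)·R3: [0, 0, 0, -21/25]
4 nonzero rows, so the 4 vectors span a space of dimension 4.
Since 4 = 4, the vectors are linearly independent.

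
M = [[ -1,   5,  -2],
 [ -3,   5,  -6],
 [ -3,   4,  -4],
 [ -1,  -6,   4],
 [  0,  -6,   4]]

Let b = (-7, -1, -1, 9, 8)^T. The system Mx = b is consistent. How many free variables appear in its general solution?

0

Row reduce the augmented matrix [M | b].
R2 ← R2 − (3)·R1: [0, -10, 0, 20]
R3 ← R3 − (3)·R1: [0, -11, 2, 20]
R4 ← R4 − R1: [0, -11, 6, 16]
R3 ← R3 − (11/10)·R2: [0, 0, 2, -2]
R4 ← R4 − (11/10)·R2: [0, 0, 6, -6]
R5 ← R5 − (3/5)·R2: [0, 0, 4, -4]
R4 ← R4 − (3)·R3: [0, 0, 0, 0]
R5 ← R5 − (2)·R3: [0, 0, 0, 0]
The echelon form has 3 nonzero rows, and every pivot lies in the first 3 columns, so rank(M) = rank([M|b]) = 3.
The system is consistent.
Free variables = (unknowns) − (rank) = 3 − 3 = 0.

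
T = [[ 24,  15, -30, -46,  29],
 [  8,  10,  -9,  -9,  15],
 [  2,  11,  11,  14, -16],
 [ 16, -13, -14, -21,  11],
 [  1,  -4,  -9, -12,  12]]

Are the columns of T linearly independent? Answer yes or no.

Row reduce T to echelon form.
R2 ← R2 − (1/3)·R1: [0, 5, 1, 19/3, 16/3]
R3 ← R3 − (1/12)·R1: [0, 39/4, 27/2, 107/6, -221/12]
R4 ← R4 − (2/3)·R1: [0, -23, 6, 29/3, -25/3]
R5 ← R5 − (1/24)·R1: [0, -37/8, -31/4, -121/12, 259/24]
R3 ← R3 − (39/20)·R2: [0, 0, 231/20, 329/60, -1729/60]
R4 ← R4 + (23/5)·R2: [0, 0, 53/5, 194/5, 81/5]
R5 ← R5 + (37/40)·R2: [0, 0, -273/40, -169/40, 629/40]
R4 ← R4 − (212/231)·R3: [0, 0, 0, 3343/99, 4222/99]
R5 ← R5 + (13/22)·R3: [0, 0, 0, -65/66, -43/33]
R5 ← R5 + (195/6686)·R4: [0, 0, 0, 0, -198/3343]
5 pivots among 5 columns.
Every column is a pivot column, so the columns are linearly independent.

yes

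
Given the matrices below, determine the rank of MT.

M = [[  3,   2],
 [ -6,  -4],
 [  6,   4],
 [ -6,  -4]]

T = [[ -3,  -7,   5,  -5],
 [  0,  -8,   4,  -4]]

1

First compute MT:
[[ -9, -37,  23, -23],
 [ 18,  74, -46,  46],
 [-18, -74,  46, -46],
 [ 18,  74, -46,  46]]
Now row reduce the product.
R2 ← R2 + (2)·R1: [0, 0, 0, 0]
R3 ← R3 − (2)·R1: [0, 0, 0, 0]
R4 ← R4 + (2)·R1: [0, 0, 0, 0]
1 nonzero row, so rank(MT) = 1.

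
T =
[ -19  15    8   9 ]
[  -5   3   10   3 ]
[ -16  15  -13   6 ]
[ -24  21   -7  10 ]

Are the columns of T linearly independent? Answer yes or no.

Row reduce T to echelon form.
R2 ← R2 − (5/19)·R1: [0, -18/19, 150/19, 12/19]
R3 ← R3 − (16/19)·R1: [0, 45/19, -375/19, -30/19]
R4 ← R4 − (24/19)·R1: [0, 39/19, -325/19, -26/19]
R3 ← R3 + (5/2)·R2: [0, 0, 0, 0]
R4 ← R4 + (13/6)·R2: [0, 0, 0, 0]
2 pivots among 4 columns.
Only 2 < 4 pivot columns, so the columns are linearly dependent.

no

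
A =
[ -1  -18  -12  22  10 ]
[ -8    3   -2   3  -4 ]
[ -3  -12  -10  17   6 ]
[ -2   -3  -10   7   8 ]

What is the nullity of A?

Row reduce to echelon form.
R2 ← R2 − (8)·R1: [0, 147, 94, -173, -84]
R3 ← R3 − (3)·R1: [0, 42, 26, -49, -24]
R4 ← R4 − (2)·R1: [0, 33, 14, -37, -12]
R3 ← R3 − (2/7)·R2: [0, 0, -6/7, 3/7, 0]
R4 ← R4 − (11/49)·R2: [0, 0, -348/49, 90/49, 48/7]
R4 ← R4 − (58/7)·R3: [0, 0, 0, -12/7, 48/7]
4 nonzero rows, so rank(A) = 4.
A has 5 columns; by rank–nullity, nullity = 5 − 4 = 1.

1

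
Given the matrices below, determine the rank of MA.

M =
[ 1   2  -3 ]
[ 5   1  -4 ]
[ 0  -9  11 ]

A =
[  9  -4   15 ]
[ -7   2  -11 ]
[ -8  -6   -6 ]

2

First compute MA:
[[ 19,  18,  11],
 [ 70,   6,  88],
 [-25, -84,  33]]
Now row reduce the product.
R2 ← R2 − (70/19)·R1: [0, -1146/19, 902/19]
R3 ← R3 + (25/19)·R1: [0, -1146/19, 902/19]
R3 ← R3 − R2: [0, 0, 0]
2 nonzero rows, so rank(MA) = 2.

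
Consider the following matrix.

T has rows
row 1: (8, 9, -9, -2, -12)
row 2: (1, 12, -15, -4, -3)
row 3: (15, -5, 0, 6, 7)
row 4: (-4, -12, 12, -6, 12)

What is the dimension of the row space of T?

Row reduce to echelon form.
R2 ← R2 − (1/8)·R1: [0, 87/8, -111/8, -15/4, -3/2]
R3 ← R3 − (15/8)·R1: [0, -175/8, 135/8, 39/4, 59/2]
R4 ← R4 + (1/2)·R1: [0, -15/2, 15/2, -7, 6]
R3 ← R3 + (175/87)·R2: [0, 0, -320/29, 64/29, 768/29]
R4 ← R4 + (20/29)·R2: [0, 0, -60/29, -278/29, 144/29]
R4 ← R4 − (3/16)·R3: [0, 0, 0, -10, 0]
Echelon form has 4 nonzero rows, so rank(T) = 4.
The row space has dimension equal to the rank: 4.

4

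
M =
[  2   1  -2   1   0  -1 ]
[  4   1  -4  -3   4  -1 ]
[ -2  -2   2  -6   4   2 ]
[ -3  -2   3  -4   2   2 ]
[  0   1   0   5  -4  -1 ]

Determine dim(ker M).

Row reduce to echelon form.
R2 ← R2 − (2)·R1: [0, -1, 0, -5, 4, 1]
R3 ← R3 + R1: [0, -1, 0, -5, 4, 1]
R4 ← R4 + (3/2)·R1: [0, -1/2, 0, -5/2, 2, 1/2]
R3 ← R3 − R2: [0, 0, 0, 0, 0, 0]
R4 ← R4 − (1/2)·R2: [0, 0, 0, 0, 0, 0]
R5 ← R5 + R2: [0, 0, 0, 0, 0, 0]
2 nonzero rows, so rank(M) = 2.
M has 6 columns; by rank–nullity, nullity = 6 − 2 = 4.

4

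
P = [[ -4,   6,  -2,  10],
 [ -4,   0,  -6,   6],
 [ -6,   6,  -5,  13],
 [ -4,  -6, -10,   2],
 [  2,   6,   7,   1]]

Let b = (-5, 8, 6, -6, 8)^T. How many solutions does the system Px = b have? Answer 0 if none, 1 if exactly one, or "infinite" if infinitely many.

Row reduce the augmented matrix [P | b].
R2 ← R2 − R1: [0, -6, -4, -4, 13]
R3 ← R3 − (3/2)·R1: [0, -3, -2, -2, 27/2]
R4 ← R4 − R1: [0, -12, -8, -8, -1]
R5 ← R5 + (1/2)·R1: [0, 9, 6, 6, 11/2]
R3 ← R3 − (1/2)·R2: [0, 0, 0, 0, 7]
R4 ← R4 − (2)·R2: [0, 0, 0, 0, -27]
R5 ← R5 + (3/2)·R2: [0, 0, 0, 0, 25]
R4 ← R4 + (27/7)·R3: [0, 0, 0, 0, 0]
R5 ← R5 − (25/7)·R3: [0, 0, 0, 0, 0]
The echelon form has 3 nonzero rows; the last pivot sits in the augmented column, so rank(P) = 2 but rank([P|b]) = 3.
Since the ranks differ, the system is inconsistent.
It has no solutions.

0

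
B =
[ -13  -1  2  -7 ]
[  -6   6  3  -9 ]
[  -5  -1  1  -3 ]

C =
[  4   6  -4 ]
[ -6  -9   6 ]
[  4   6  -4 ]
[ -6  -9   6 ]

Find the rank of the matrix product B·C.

1

First compute BC:
[[  4,   6,  -4],
 [  6,   9,  -6],
 [  8,  12,  -8]]
Now row reduce the product.
R2 ← R2 − (3/2)·R1: [0, 0, 0]
R3 ← R3 − (2)·R1: [0, 0, 0]
1 nonzero row, so rank(BC) = 1.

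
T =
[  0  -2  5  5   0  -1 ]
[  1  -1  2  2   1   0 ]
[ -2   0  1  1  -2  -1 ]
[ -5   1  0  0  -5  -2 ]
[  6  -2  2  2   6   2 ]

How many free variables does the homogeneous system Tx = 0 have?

4

Row reduce to echelon form.
Swap R1 ↔ R2
R3 ← R3 + (2)·R1: [0, -2, 5, 5, 0, -1]
R4 ← R4 + (5)·R1: [0, -4, 10, 10, 0, -2]
R5 ← R5 − (6)·R1: [0, 4, -10, -10, 0, 2]
R3 ← R3 − R2: [0, 0, 0, 0, 0, 0]
R4 ← R4 − (2)·R2: [0, 0, 0, 0, 0, 0]
R5 ← R5 + (2)·R2: [0, 0, 0, 0, 0, 0]
2 nonzero rows, so rank(T) = 2.
T has 6 columns; by rank–nullity, nullity = 6 − 2 = 4.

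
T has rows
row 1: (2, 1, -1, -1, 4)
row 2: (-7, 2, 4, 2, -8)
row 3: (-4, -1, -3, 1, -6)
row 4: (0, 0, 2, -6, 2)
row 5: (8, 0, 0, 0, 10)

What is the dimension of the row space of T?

4

Row reduce to echelon form.
R2 ← R2 + (7/2)·R1: [0, 11/2, 1/2, -3/2, 6]
R3 ← R3 + (2)·R1: [0, 1, -5, -1, 2]
R5 ← R5 − (4)·R1: [0, -4, 4, 4, -6]
R3 ← R3 − (2/11)·R2: [0, 0, -56/11, -8/11, 10/11]
R5 ← R5 + (8/11)·R2: [0, 0, 48/11, 32/11, -18/11]
R4 ← R4 + (11/28)·R3: [0, 0, 0, -44/7, 33/14]
R5 ← R5 + (6/7)·R3: [0, 0, 0, 16/7, -6/7]
R5 ← R5 + (4/11)·R4: [0, 0, 0, 0, 0]
Echelon form has 4 nonzero rows, so rank(T) = 4.
The row space has dimension equal to the rank: 4.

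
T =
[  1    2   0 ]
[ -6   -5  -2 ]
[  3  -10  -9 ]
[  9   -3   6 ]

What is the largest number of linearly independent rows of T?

3

Row reduce to echelon form.
R2 ← R2 + (6)·R1: [0, 7, -2]
R3 ← R3 − (3)·R1: [0, -16, -9]
R4 ← R4 − (9)·R1: [0, -21, 6]
R3 ← R3 + (16/7)·R2: [0, 0, -95/7]
R4 ← R4 + (3)·R2: [0, 0, 0]
Echelon form has 3 nonzero rows, so rank(T) = 3.
The rank gives the maximum number of linearly independent rows: 3.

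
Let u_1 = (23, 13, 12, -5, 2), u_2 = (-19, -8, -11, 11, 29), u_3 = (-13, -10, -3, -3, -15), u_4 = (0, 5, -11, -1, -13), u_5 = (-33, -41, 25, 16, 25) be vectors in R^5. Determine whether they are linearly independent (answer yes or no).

no

Form the matrix with these vectors as rows and row reduce.
R2 ← R2 + (19/23)·R1: [0, 63/23, -25/23, 158/23, 705/23]
R3 ← R3 + (13/23)·R1: [0, -61/23, 87/23, -134/23, -319/23]
R5 ← R5 + (33/23)·R1: [0, -514/23, 971/23, 203/23, 641/23]
R3 ← R3 + (61/63)·R2: [0, 0, 172/63, 52/63, 332/21]
R4 ← R4 − (115/63)·R2: [0, 0, -568/63, -853/63, -1448/21]
R5 ← R5 + (514/63)·R2: [0, 0, 2101/63, 4087/63, 5837/21]
R4 ← R4 + (142/43)·R3: [0, 0, 0, -465/43, -720/43]
R5 ← R5 − (2101/172)·R3: [0, 0, 0, 2356/43, 3648/43]
R5 ← R5 + (76/15)·R4: [0, 0, 0, 0, 0]
4 nonzero rows, so the 5 vectors span a space of dimension 4.
Since 4 < 5, the vectors are linearly dependent.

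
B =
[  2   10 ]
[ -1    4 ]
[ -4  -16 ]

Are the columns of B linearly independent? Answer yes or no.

yes

Row reduce B to echelon form.
R2 ← R2 + (1/2)·R1: [0, 9]
R3 ← R3 + (2)·R1: [0, 4]
R3 ← R3 − (4/9)·R2: [0, 0]
2 pivots among 2 columns.
Every column is a pivot column, so the columns are linearly independent.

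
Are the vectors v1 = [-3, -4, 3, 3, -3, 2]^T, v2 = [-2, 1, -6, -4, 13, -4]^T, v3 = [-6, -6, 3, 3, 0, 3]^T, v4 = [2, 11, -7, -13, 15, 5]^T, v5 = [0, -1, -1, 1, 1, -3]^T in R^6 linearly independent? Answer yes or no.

Form the matrix with these vectors as rows and row reduce.
R2 ← R2 − (2/3)·R1: [0, 11/3, -8, -6, 15, -16/3]
R3 ← R3 − (2)·R1: [0, 2, -3, -3, 6, -1]
R4 ← R4 + (2/3)·R1: [0, 25/3, -5, -11, 13, 19/3]
R3 ← R3 − (6/11)·R2: [0, 0, 15/11, 3/11, -24/11, 21/11]
R4 ← R4 − (25/11)·R2: [0, 0, 145/11, 29/11, -232/11, 203/11]
R5 ← R5 + (3/11)·R2: [0, 0, -35/11, -7/11, 56/11, -49/11]
R4 ← R4 − (29/3)·R3: [0, 0, 0, 0, 0, 0]
R5 ← R5 + (7/3)·R3: [0, 0, 0, 0, 0, 0]
3 nonzero rows, so the 5 vectors span a space of dimension 3.
Since 3 < 5, the vectors are linearly dependent.

no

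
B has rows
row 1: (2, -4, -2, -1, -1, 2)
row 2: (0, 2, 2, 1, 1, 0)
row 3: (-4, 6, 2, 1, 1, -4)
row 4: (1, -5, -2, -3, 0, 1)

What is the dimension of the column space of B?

3

Row reduce to echelon form.
R3 ← R3 + (2)·R1: [0, -2, -2, -1, -1, 0]
R4 ← R4 − (1/2)·R1: [0, -3, -1, -5/2, 1/2, 0]
R3 ← R3 + R2: [0, 0, 0, 0, 0, 0]
R4 ← R4 + (3/2)·R2: [0, 0, 2, -1, 2, 0]
Swap R3 ↔ R4
Echelon form has 3 nonzero rows, so rank(B) = 3.
The column space has dimension equal to the rank: 3.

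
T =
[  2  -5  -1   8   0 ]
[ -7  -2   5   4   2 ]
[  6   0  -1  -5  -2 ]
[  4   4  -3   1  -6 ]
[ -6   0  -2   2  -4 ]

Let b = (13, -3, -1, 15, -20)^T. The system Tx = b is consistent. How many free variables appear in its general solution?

0

Row reduce the augmented matrix [T | b].
R2 ← R2 + (7/2)·R1: [0, -39/2, 3/2, 32, 2, 85/2]
R3 ← R3 − (3)·R1: [0, 15, 2, -29, -2, -40]
R4 ← R4 − (2)·R1: [0, 14, -1, -15, -6, -11]
R5 ← R5 + (3)·R1: [0, -15, -5, 26, -4, 19]
R3 ← R3 + (10/13)·R2: [0, 0, 41/13, -57/13, -6/13, -95/13]
R4 ← R4 + (28/39)·R2: [0, 0, 1/13, 311/39, -178/39, 761/39]
R5 ← R5 − (10/13)·R2: [0, 0, -80/13, 18/13, -72/13, -178/13]
R4 ← R4 − (1/41)·R3: [0, 0, 0, 994/123, -560/123, 2422/123]
R5 ← R5 + (80/41)·R3: [0, 0, 0, -294/41, -264/41, -1146/41]
R5 ← R5 + (63/71)·R4: [0, 0, 0, 0, -744/71, -744/71]
The echelon form has 5 nonzero rows, and every pivot lies in the first 5 columns, so rank(T) = rank([T|b]) = 5.
The system is consistent.
Free variables = (unknowns) − (rank) = 5 − 5 = 0.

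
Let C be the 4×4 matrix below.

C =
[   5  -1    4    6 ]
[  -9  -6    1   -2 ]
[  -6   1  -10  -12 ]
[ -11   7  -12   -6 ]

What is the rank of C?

4

Row reduce to echelon form.
R2 ← R2 + (9/5)·R1: [0, -39/5, 41/5, 44/5]
R3 ← R3 + (6/5)·R1: [0, -1/5, -26/5, -24/5]
R4 ← R4 + (11/5)·R1: [0, 24/5, -16/5, 36/5]
R3 ← R3 − (1/39)·R2: [0, 0, -211/39, -196/39]
R4 ← R4 + (8/13)·R2: [0, 0, 24/13, 164/13]
R4 ← R4 + (72/211)·R3: [0, 0, 0, 2300/211]
Echelon form has 4 nonzero rows, so rank(C) = 4.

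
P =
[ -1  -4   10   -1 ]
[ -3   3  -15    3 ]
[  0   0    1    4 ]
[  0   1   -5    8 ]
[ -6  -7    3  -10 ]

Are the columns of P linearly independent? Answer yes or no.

yes

Row reduce P to echelon form.
R2 ← R2 − (3)·R1: [0, 15, -45, 6]
R5 ← R5 − (6)·R1: [0, 17, -57, -4]
R4 ← R4 − (1/15)·R2: [0, 0, -2, 38/5]
R5 ← R5 − (17/15)·R2: [0, 0, -6, -54/5]
R4 ← R4 + (2)·R3: [0, 0, 0, 78/5]
R5 ← R5 + (6)·R3: [0, 0, 0, 66/5]
R5 ← R5 − (11/13)·R4: [0, 0, 0, 0]
4 pivots among 4 columns.
Every column is a pivot column, so the columns are linearly independent.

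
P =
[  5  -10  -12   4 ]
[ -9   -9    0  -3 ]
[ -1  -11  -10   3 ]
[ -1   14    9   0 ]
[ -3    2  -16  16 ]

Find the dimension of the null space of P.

1

Row reduce to echelon form.
R2 ← R2 + (9/5)·R1: [0, -27, -108/5, 21/5]
R3 ← R3 + (1/5)·R1: [0, -13, -62/5, 19/5]
R4 ← R4 + (1/5)·R1: [0, 12, 33/5, 4/5]
R5 ← R5 + (3/5)·R1: [0, -4, -116/5, 92/5]
R3 ← R3 − (13/27)·R2: [0, 0, -2, 16/9]
R4 ← R4 + (4/9)·R2: [0, 0, -3, 8/3]
R5 ← R5 − (4/27)·R2: [0, 0, -20, 160/9]
R4 ← R4 − (3/2)·R3: [0, 0, 0, 0]
R5 ← R5 − (10)·R3: [0, 0, 0, 0]
3 nonzero rows, so rank(P) = 3.
P has 4 columns; by rank–nullity, nullity = 4 − 3 = 1.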